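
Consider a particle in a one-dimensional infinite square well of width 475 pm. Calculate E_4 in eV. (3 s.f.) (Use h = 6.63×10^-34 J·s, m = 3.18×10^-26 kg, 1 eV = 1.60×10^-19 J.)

For an infinite well E_n = n²h²/(8mL²), so E_1 = h²/(8mL²) = (6.63×10^-34)²/(8·3.18×10^-26·(4.75×10^-10 m)²) = 7.658×10^-24 J.
Then E_4 = 4²·E_1 = 16·7.658×10^-24 J = 1.225×10^-22 J.
Converting, E_4 = 1.225×10^-22 J / (1.60×10^-19 J/eV) = 7.66×10^-4 eV.

E_4 = 7.66×10^-4 eV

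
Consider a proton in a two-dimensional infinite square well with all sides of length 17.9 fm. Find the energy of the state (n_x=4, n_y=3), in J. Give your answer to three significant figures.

E = 2.56×10^-12 J

For a 2D rectangular well E = (h²/8m_p)·Σ n_i²/L_i² = (6.626×10^-34)²/(8·1.673×10^-27) · [4²/(17.9 fm)² + 3²/(17.9 fm)²].
Evaluating gives E = 2.56×10^-12 J.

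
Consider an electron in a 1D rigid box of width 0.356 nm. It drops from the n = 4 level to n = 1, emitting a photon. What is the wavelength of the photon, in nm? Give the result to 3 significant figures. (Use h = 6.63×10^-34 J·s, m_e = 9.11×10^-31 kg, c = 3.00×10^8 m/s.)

λ = 27.9 nm

E_1 = h²/(8m_eL²) = 4.759×10^-19 J, so ΔE = (4² − 1²)E_1 = 7.138×10^-18 J.
λ = hc/ΔE = (6.63×10^-34·3.00×10^8)/7.138×10^-18 = 2.79×10^-8 m = 27.9 nm.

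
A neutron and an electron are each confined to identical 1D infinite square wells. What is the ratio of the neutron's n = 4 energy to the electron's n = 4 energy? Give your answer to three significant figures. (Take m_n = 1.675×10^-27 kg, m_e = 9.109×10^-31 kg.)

5.44×10^-4

E_n ∝ 1/m at fixed n and L, so the ratio is m_e/m_n = 9.109×10^-31/1.675×10^-27 = 5.44×10^-4.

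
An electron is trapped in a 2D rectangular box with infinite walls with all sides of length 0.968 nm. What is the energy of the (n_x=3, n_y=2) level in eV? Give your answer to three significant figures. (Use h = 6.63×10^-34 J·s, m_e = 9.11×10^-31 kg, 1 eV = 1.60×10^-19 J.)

For a 2D rectangular well E = (h²/8m_e)·Σ n_i²/L_i² = (6.63×10^-34)²/(8·9.11×10^-31) · [3²/(0.968 nm)² + 2²/(0.968 nm)²].
Evaluating gives E = 8.368×10^-19 J = 5.23 eV.

E = 5.23 eV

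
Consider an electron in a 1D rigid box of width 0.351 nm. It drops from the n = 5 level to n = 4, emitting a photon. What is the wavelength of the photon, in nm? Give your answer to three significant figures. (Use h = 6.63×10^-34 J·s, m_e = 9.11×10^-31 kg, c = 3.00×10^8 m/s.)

λ = 45.1 nm

E_1 = h²/(8m_eL²) = 4.896×10^-19 J, so ΔE = (5² − 4²)E_1 = 4.406×10^-18 J.
λ = hc/ΔE = (6.63×10^-34·3.00×10^8)/4.406×10^-18 = 4.51×10^-8 m = 45.1 nm.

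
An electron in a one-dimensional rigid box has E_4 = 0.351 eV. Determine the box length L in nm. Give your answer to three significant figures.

From E_n = n²h²/(8m_eL²), L = n·h/√(8m_eE_n).
E_4 = 0.351 eV = 5.623×10^-20 J, so L = 4·6.626×10^-34/√(8·9.109×10^-31·5.623×10^-20) = 4.14×10^-9 m = 4.14 nm.

L = 4.14 nm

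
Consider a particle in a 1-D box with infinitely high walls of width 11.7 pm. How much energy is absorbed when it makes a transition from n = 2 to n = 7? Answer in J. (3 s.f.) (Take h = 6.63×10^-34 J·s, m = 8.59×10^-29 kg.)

E_1 = h²/(8mL²) = 4.673×10^-18 J.
|ΔE| = |2² − 7²|·E_1 = 45·4.673×10^-18 J = 2.10×10^-16 J.

|ΔE| = 2.10×10^-16 J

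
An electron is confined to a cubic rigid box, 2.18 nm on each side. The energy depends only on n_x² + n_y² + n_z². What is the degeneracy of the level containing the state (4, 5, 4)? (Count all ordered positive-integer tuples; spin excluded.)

degeneracy = 6

The level has n_x² + n_y² + n_z² = 57. The ordered positive-integer solutions are (2, 2, 7), (2, 7, 2), (4, 4, 5), (4, 5, 4), (5, 4, 4), (7, 2, 2).
That gives 6 states.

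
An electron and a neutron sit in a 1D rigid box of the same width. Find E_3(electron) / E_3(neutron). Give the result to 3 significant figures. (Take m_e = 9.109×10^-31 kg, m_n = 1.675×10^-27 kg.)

1.84×10^3

E_n ∝ 1/m at fixed n and L, so the ratio is m_n/m_e = 1.675×10^-27/9.109×10^-31 = 1.84×10^3.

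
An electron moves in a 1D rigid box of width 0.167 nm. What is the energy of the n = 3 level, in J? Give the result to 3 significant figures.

E_3 = 1.94×10^-17 J

For an infinite well E_n = n²h²/(8m_eL²), so E_1 = h²/(8m_eL²) = (6.626×10^-34)²/(8·9.109×10^-31·(1.67×10^-10 m)²) = 2.160×10^-18 J.
Then E_3 = 3²·E_1 = 9·2.160×10^-18 J = 1.94×10^-17 J.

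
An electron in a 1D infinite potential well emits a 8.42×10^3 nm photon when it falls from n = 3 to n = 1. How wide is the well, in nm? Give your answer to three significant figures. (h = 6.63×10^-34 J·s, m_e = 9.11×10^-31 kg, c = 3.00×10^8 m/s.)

The photon carries ΔE = hc/λ = 6.63×10^-34·3.00×10^8/8.42×10^-6 m = 2.362×10^-20 J.
Since ΔE = (3² − 1²)E_1, E_1 = 2.952×10^-21 J, and L = h/√(8m_eE_1) = 4.52×10^-9 m = 4.52 nm.

L = 4.52 nm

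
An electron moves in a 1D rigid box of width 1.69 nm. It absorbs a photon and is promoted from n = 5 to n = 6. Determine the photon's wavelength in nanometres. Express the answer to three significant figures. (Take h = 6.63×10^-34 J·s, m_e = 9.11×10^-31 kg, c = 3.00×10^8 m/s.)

E_1 = h²/(8m_eL²) = 2.112×10^-20 J, so ΔE = (6² − 5²)E_1 = 2.323×10^-19 J.
λ = hc/ΔE = (6.63×10^-34·3.00×10^8)/2.323×10^-19 = 8.56×10^-7 m = 856 nm.

λ = 856 nm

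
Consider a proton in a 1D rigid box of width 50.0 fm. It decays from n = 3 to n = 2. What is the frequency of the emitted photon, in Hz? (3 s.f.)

E_1 = h²/(8m_pL²) = 1.312×10^-14 J and ΔE = (3² − 2²)E_1 = 6.560×10^-14 J.
f = ΔE/h = 6.560×10^-14/6.626×10^-34 = 9.90×10^19 Hz.

f = 9.90×10^19 Hz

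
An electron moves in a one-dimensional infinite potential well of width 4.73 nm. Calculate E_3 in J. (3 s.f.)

For an infinite well E_n = n²h²/(8m_eL²), so E_1 = h²/(8m_eL²) = (6.626×10^-34)²/(8·9.109×10^-31·(4.73×10^-9 m)²) = 2.693×10^-21 J.
Then E_3 = 3²·E_1 = 9·2.693×10^-21 J = 2.42×10^-20 J.

E_3 = 2.42×10^-20 J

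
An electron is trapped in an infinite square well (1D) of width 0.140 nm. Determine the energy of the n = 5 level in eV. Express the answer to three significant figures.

E_5 = 480 eV

For an infinite well E_n = n²h²/(8m_eL²), so E_1 = h²/(8m_eL²) = (6.626×10^-34)²/(8·9.109×10^-31·(1.40×10^-10 m)²) = 3.074×10^-18 J.
Then E_5 = 5²·E_1 = 25·3.074×10^-18 J = 7.685×10^-17 J.
Converting, E_5 = 7.685×10^-17 J / (1.602×10^-19 J/eV) = 480 eV.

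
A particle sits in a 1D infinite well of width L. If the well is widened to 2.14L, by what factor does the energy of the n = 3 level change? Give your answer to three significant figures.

E_n ∝ 1/L², so the energy scales by 1/2.14² = 0.218.

0.218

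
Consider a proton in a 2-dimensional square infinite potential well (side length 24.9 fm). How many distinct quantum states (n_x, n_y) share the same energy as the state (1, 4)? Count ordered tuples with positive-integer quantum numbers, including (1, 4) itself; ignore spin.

degeneracy = 2

The level has n_x² + n_y² = 17. The ordered positive-integer solutions are (1, 4), (4, 1).
That gives 2 states.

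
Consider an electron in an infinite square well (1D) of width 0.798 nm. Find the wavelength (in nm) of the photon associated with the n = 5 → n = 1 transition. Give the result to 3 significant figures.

E_1 = h²/(8m_eL²) = 9.461×10^-20 J, so ΔE = (5² − 1²)E_1 = 2.271×10^-18 J.
λ = hc/ΔE = (6.626×10^-34·2.998×10^8)/2.271×10^-18 = 8.75×10^-8 m = 87.5 nm.

λ = 87.5 nm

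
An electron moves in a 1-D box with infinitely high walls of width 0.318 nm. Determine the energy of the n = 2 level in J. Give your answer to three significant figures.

E_2 = 2.38×10^-18 J

For an infinite well E_n = n²h²/(8m_eL²), so E_1 = h²/(8m_eL²) = (6.626×10^-34)²/(8·9.109×10^-31·(3.18×10^-10 m)²) = 5.958×10^-19 J.
Then E_2 = 2²·E_1 = 4·5.958×10^-19 J = 2.38×10^-18 J.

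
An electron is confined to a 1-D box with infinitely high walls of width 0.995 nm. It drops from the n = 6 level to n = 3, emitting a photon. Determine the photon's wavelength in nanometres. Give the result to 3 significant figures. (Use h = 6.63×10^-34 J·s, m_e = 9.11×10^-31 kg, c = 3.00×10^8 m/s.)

λ = 121 nm

E_1 = h²/(8m_eL²) = 6.092×10^-20 J, so ΔE = (6² − 3²)E_1 = 1.645×10^-18 J.
λ = hc/ΔE = (6.63×10^-34·3.00×10^8)/1.645×10^-18 = 1.21×10^-7 m = 121 nm.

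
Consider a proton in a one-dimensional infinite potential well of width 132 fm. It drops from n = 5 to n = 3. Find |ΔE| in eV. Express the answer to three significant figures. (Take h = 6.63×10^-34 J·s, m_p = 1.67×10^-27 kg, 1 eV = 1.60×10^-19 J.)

|ΔE| = 1.89×10^5 eV

E_1 = h²/(8m_pL²) = 1.888×10^-15 J.
|ΔE| = |5² − 3²|·E_1 = 16·1.888×10^-15 J = 3.021×10^-14 J = 1.89×10^5 eV.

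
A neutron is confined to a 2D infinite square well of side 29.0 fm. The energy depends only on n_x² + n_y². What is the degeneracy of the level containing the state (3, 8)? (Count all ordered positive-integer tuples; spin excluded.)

The level has n_x² + n_y² = 73. The ordered positive-integer solutions are (3, 8), (8, 3).
That gives 2 states.

degeneracy = 2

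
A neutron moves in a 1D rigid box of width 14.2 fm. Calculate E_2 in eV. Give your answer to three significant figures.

E_2 = 4.06×10^6 eV

For an infinite well E_n = n²h²/(8m_nL²), so E_1 = h²/(8m_nL²) = (6.626×10^-34)²/(8·1.675×10^-27·(1.42×10^-14 m)²) = 1.625×10^-13 J.
Then E_2 = 2²·E_1 = 4·1.625×10^-13 J = 6.500×10^-13 J.
Converting, E_2 = 6.500×10^-13 J / (1.602×10^-19 J/eV) = 4.06×10^6 eV.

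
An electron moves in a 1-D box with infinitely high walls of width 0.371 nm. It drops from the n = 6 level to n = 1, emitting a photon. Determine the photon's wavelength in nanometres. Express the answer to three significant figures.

λ = 13.0 nm

E_1 = h²/(8m_eL²) = 4.377×10^-19 J, so ΔE = (6² − 1²)E_1 = 1.532×10^-17 J.
λ = hc/ΔE = (6.626×10^-34·2.998×10^8)/1.532×10^-17 = 1.30×10^-8 m = 13.0 nm.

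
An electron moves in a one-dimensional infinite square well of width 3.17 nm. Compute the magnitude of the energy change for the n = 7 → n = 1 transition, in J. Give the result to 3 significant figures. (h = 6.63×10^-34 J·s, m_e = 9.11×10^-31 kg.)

|ΔE| = 2.88×10^-19 J

E_1 = h²/(8m_eL²) = 6.002×10^-21 J.
|ΔE| = |7² − 1²|·E_1 = 48·6.002×10^-21 J = 2.88×10^-19 J.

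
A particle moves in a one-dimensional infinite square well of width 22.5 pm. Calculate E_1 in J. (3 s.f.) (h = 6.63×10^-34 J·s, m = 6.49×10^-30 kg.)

For an infinite well E_n = n²h²/(8mL²), so E_1 = h²/(8mL²) = (6.63×10^-34)²/(8·6.49×10^-30·(2.25×10^-11 m)²) = 1.672×10^-17 J.

E_1 = 1.67×10^-17 J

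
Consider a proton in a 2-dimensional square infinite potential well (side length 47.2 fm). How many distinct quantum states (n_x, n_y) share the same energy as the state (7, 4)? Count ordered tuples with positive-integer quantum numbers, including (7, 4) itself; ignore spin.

The level has n_x² + n_y² = 65. The ordered positive-integer solutions are (1, 8), (4, 7), (7, 4), (8, 1).
That gives 4 states.

degeneracy = 4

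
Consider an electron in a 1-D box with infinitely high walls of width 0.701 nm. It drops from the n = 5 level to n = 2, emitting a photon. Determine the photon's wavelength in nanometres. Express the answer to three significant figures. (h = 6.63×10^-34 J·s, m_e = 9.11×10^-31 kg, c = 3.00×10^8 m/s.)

λ = 77.2 nm

E_1 = h²/(8m_eL²) = 1.227×10^-19 J, so ΔE = (5² − 2²)E_1 = 2.577×10^-18 J.
λ = hc/ΔE = (6.63×10^-34·3.00×10^8)/2.577×10^-18 = 7.72×10^-8 m = 77.2 nm.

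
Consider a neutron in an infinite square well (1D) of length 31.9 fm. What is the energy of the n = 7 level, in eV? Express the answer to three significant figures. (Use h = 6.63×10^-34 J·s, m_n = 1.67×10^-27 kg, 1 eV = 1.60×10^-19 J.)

For an infinite well E_n = n²h²/(8m_nL²), so E_1 = h²/(8m_nL²) = (6.63×10^-34)²/(8·1.67×10^-27·(3.19×10^-14 m)²) = 3.233×10^-14 J.
Then E_7 = 7²·E_1 = 49·3.233×10^-14 J = 1.584×10^-12 J.
Converting, E_7 = 1.584×10^-12 J / (1.60×10^-19 J/eV) = 9.90×10^6 eV.

E_7 = 9.90×10^6 eV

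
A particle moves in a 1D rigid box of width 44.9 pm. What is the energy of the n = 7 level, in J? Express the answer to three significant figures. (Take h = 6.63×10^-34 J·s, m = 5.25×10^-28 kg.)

For an infinite well E_n = n²h²/(8mL²), so E_1 = h²/(8mL²) = (6.63×10^-34)²/(8·5.25×10^-28·(4.49×10^-11 m)²) = 5.191×10^-20 J.
Then E_7 = 7²·E_1 = 49·5.191×10^-20 J = 2.54×10^-18 J.

E_7 = 2.54×10^-18 J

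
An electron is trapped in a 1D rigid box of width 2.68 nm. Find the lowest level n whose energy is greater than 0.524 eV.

E_1 = h²/(8m_eL²) = 8.388×10^-21 J = 0.05236 eV.
Need n² > 0.524/0.05236 = 10.01, i.e. n > 3.164.
The smallest integer satisfying this is n = 4.

n = 4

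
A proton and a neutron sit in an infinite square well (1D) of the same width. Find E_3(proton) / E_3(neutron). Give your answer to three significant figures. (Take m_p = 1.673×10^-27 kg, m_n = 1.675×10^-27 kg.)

E_n ∝ 1/m at fixed n and L, so the ratio is m_n/m_p = 1.675×10^-27/1.673×10^-27 = 1.00.

1.00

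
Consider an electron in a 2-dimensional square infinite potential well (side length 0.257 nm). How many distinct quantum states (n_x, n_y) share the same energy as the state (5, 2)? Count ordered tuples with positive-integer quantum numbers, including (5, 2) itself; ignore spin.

degeneracy = 2

The level has n_x² + n_y² = 29. The ordered positive-integer solutions are (2, 5), (5, 2).
That gives 2 states.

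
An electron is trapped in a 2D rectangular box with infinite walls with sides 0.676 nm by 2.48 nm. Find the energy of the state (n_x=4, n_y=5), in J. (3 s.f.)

E = 2.35×10^-18 J

For a 2D rectangular well E = (h²/8m_e)·Σ n_i²/L_i² = (6.626×10^-34)²/(8·9.109×10^-31) · [4²/(0.676 nm)² + 5²/(2.48 nm)²].
Evaluating gives E = 2.35×10^-18 J.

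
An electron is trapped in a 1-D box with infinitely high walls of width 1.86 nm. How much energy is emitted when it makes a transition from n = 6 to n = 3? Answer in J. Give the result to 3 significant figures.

|ΔE| = 4.70×10^-19 J

E_1 = h²/(8m_eL²) = 1.741×10^-20 J.
|ΔE| = |6² − 3²|·E_1 = 27·1.741×10^-20 J = 4.70×10^-19 J.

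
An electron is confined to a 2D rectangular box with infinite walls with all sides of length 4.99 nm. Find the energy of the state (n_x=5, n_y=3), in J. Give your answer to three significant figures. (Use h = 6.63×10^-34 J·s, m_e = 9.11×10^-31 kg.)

For a 2D rectangular well E = (h²/8m_e)·Σ n_i²/L_i² = (6.63×10^-34)²/(8·9.11×10^-31) · [5²/(4.99 nm)² + 3²/(4.99 nm)²].
Evaluating gives E = 8.24×10^-20 J.

E = 8.24×10^-20 J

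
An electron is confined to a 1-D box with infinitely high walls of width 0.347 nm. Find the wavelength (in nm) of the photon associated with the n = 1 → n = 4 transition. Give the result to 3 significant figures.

E_1 = h²/(8m_eL²) = 5.004×10^-19 J, so ΔE = (4² − 1²)E_1 = 7.506×10^-18 J.
λ = hc/ΔE = (6.626×10^-34·2.998×10^8)/7.506×10^-18 = 2.65×10^-8 m = 26.5 nm.

λ = 26.5 nm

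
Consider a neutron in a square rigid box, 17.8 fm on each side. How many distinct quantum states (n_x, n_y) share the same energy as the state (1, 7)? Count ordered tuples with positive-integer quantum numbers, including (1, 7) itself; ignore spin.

The level has n_x² + n_y² = 50. The ordered positive-integer solutions are (1, 7), (5, 5), (7, 1).
That gives 3 states.

degeneracy = 3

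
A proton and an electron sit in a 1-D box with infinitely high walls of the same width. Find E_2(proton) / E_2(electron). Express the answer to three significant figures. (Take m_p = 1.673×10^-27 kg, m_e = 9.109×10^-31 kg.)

E_n ∝ 1/m at fixed n and L, so the ratio is m_e/m_p = 9.109×10^-31/1.673×10^-27 = 5.44×10^-4.

5.44×10^-4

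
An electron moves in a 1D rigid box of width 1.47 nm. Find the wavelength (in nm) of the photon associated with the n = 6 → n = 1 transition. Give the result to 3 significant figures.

λ = 204 nm

E_1 = h²/(8m_eL²) = 2.788×10^-20 J, so ΔE = (6² − 1²)E_1 = 9.758×10^-19 J.
λ = hc/ΔE = (6.626×10^-34·2.998×10^8)/9.758×10^-19 = 2.04×10^-7 m = 204 nm.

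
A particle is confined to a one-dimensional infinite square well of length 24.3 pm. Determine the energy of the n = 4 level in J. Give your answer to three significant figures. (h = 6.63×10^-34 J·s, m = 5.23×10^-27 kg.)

For an infinite well E_n = n²h²/(8mL²), so E_1 = h²/(8mL²) = (6.63×10^-34)²/(8·5.23×10^-27·(2.43×10^-11 m)²) = 1.779×10^-20 J.
Then E_4 = 4²·E_1 = 16·1.779×10^-20 J = 2.85×10^-19 J.

E_4 = 2.85×10^-19 J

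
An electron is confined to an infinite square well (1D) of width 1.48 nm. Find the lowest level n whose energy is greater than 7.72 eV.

E_1 = h²/(8m_eL²) = 2.751×10^-20 J = 0.1717 eV.
Need n² > 7.72/0.1717 = 44.96, i.e. n > 6.705.
The smallest integer satisfying this is n = 7.

n = 7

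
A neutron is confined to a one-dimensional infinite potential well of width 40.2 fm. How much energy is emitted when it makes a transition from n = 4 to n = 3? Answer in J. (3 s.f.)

|ΔE| = 1.42×10^-13 J

E_1 = h²/(8m_nL²) = 2.027×10^-14 J.
|ΔE| = |4² − 3²|·E_1 = 7·2.027×10^-14 J = 1.42×10^-13 J.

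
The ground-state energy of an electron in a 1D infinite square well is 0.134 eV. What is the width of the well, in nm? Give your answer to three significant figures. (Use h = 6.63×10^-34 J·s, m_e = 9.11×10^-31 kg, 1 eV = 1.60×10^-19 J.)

From E_n = n²h²/(8m_eL²), L = n·h/√(8m_eE_n).
E_1 = 0.134 eV = 2.144×10^-20 J, so L = 1·6.63×10^-34/√(8·9.11×10^-31·2.144×10^-20) = 1.68×10^-9 m = 1.68 nm.

L = 1.68 nm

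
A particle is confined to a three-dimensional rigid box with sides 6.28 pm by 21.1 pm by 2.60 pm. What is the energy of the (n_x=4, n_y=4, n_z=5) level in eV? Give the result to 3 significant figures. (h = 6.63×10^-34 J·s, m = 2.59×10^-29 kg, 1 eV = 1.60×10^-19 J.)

E = 5.49×10^4 eV

For a 3D rectangular well E = (h²/8m)·Σ n_i²/L_i² = (6.63×10^-34)²/(8·2.59×10^-29) · [4²/(6.28 pm)² + 4²/(21.1 pm)² + 5²/(2.60 pm)²].
Evaluating gives E = 8.783×10^-15 J = 5.49×10^4 eV.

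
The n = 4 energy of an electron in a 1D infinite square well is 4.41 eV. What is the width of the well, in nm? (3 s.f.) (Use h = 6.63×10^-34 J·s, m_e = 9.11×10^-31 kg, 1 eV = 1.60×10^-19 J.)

L = 1.17 nm

From E_n = n²h²/(8m_eL²), L = n·h/√(8m_eE_n).
E_4 = 4.41 eV = 7.056×10^-19 J, so L = 4·6.63×10^-34/√(8·9.11×10^-31·7.056×10^-19) = 1.17×10^-9 m = 1.17 nm.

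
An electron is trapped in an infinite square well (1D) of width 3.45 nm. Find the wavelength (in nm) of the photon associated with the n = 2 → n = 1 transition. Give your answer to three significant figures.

λ = 1.31×10^4 nm

E_1 = h²/(8m_eL²) = 5.062×10^-21 J, so ΔE = (2² − 1²)E_1 = 1.519×10^-20 J.
λ = hc/ΔE = (6.626×10^-34·2.998×10^8)/1.519×10^-20 = 1.31×10^-5 m = 1.31×10^4 nm.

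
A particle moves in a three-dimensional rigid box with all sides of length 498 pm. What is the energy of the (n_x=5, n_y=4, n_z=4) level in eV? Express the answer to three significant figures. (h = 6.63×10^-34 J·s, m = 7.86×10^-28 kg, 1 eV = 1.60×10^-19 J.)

For a 3D rectangular well E = (h²/8m)·Σ n_i²/L_i² = (6.63×10^-34)²/(8·7.86×10^-28) · [5²/(498 pm)² + 4²/(498 pm)² + 4²/(498 pm)²].
Evaluating gives E = 1.607×10^-20 J = 0.100 eV.

E = 0.100 eV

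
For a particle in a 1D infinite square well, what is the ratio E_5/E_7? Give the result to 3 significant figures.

0.510

E_n ∝ n², so E_5/E_7 = 5²/7² = 25/49 = 0.510.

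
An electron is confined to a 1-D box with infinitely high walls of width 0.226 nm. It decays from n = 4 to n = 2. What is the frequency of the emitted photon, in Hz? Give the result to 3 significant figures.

f = 2.14×10^16 Hz

E_1 = h²/(8m_eL²) = 1.180×10^-18 J and ΔE = (4² − 2²)E_1 = 1.416×10^-17 J.
f = ΔE/h = 1.416×10^-17/6.626×10^-34 = 2.14×10^16 Hz.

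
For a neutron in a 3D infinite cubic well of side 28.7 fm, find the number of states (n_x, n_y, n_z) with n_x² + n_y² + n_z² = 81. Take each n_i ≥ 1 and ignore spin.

The level has n_x² + n_y² + n_z² = 81. The ordered positive-integer solutions are (1, 4, 8), (1, 8, 4), (3, 6, 6), (4, 1, 8), (4, 4, 7), (4, 7, 4), (4, 8, 1), (6, 3, 6), (6, 6, 3), (7, 4, 4), (8, 1, 4), (8, 4, 1).
That gives 12 states.

degeneracy = 12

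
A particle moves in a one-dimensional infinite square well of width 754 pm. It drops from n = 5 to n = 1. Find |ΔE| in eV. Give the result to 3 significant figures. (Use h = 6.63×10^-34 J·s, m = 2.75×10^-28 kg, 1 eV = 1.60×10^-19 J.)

E_1 = h²/(8mL²) = 3.514×10^-22 J.
|ΔE| = |5² − 1²|·E_1 = 24·3.514×10^-22 J = 8.434×10^-21 J = 0.0527 eV.

|ΔE| = 0.0527 eV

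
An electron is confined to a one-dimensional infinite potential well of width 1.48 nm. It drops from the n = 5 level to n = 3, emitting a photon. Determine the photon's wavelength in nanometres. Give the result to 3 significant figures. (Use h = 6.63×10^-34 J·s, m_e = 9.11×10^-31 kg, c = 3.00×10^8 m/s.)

λ = 451 nm

E_1 = h²/(8m_eL²) = 2.754×10^-20 J, so ΔE = (5² − 3²)E_1 = 4.406×10^-19 J.
λ = hc/ΔE = (6.63×10^-34·3.00×10^8)/4.406×10^-19 = 4.51×10^-7 m = 451 nm.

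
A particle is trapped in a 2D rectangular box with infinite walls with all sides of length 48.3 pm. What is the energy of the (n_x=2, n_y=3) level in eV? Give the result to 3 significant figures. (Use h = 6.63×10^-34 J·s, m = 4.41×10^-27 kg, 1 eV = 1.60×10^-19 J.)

For a 2D rectangular well E = (h²/8m)·Σ n_i²/L_i² = (6.63×10^-34)²/(8·4.41×10^-27) · [2²/(48.3 pm)² + 3²/(48.3 pm)²].
Evaluating gives E = 6.943×10^-20 J = 0.434 eV.

E = 0.434 eV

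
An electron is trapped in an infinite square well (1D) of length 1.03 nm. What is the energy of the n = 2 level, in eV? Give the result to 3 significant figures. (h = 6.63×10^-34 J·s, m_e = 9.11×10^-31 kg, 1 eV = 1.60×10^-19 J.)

E_2 = 1.42 eV

For an infinite well E_n = n²h²/(8m_eL²), so E_1 = h²/(8m_eL²) = (6.63×10^-34)²/(8·9.11×10^-31·(1.03×10^-9 m)²) = 5.685×10^-20 J.
Then E_2 = 2²·E_1 = 4·5.685×10^-20 J = 2.274×10^-19 J.
Converting, E_2 = 2.274×10^-19 J / (1.60×10^-19 J/eV) = 1.42 eV.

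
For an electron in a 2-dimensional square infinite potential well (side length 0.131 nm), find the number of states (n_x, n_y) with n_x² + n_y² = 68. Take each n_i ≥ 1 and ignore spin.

The level has n_x² + n_y² = 68. The ordered positive-integer solutions are (2, 8), (8, 2).
That gives 2 states.

degeneracy = 2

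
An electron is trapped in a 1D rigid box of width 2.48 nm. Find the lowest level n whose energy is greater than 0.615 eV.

E_1 = h²/(8m_eL²) = 9.796×10^-21 J = 0.06115 eV.
Need n² > 0.615/0.06115 = 10.06, i.e. n > 3.172.
The smallest integer satisfying this is n = 4.

n = 4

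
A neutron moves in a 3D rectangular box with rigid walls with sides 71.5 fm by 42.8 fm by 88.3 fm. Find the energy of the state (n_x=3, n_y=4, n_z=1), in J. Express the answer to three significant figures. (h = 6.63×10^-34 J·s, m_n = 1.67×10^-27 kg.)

E = 3.50×10^-13 J

For a 3D rectangular well E = (h²/8m_n)·Σ n_i²/L_i² = (6.63×10^-34)²/(8·1.67×10^-27) · [3²/(71.5 fm)² + 4²/(42.8 fm)² + 1²/(88.3 fm)²].
Evaluating gives E = 3.50×10^-13 J.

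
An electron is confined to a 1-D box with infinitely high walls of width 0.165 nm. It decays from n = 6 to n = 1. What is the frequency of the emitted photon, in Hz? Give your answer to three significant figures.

f = 1.17×10^17 Hz

E_1 = h²/(8m_eL²) = 2.213×10^-18 J and ΔE = (6² − 1²)E_1 = 7.746×10^-17 J.
f = ΔE/h = 7.746×10^-17/6.626×10^-34 = 1.17×10^17 Hz.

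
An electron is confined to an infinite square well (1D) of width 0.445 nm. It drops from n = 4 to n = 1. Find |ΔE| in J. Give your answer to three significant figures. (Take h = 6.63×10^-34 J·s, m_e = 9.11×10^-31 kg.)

E_1 = h²/(8m_eL²) = 3.046×10^-19 J.
|ΔE| = |4² − 1²|·E_1 = 15·3.046×10^-19 J = 4.57×10^-18 J.

|ΔE| = 4.57×10^-18 J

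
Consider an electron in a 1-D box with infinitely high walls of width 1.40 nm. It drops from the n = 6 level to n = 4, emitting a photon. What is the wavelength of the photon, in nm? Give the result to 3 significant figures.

E_1 = h²/(8m_eL²) = 3.074×10^-20 J, so ΔE = (6² − 4²)E_1 = 6.148×10^-19 J.
λ = hc/ΔE = (6.626×10^-34·2.998×10^8)/6.148×10^-19 = 3.23×10^-7 m = 323 nm.

λ = 323 nm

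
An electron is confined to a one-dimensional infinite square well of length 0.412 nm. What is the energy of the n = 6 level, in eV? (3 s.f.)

For an infinite well E_n = n²h²/(8m_eL²), so E_1 = h²/(8m_eL²) = (6.626×10^-34)²/(8·9.109×10^-31·(4.12×10^-10 m)²) = 3.549×10^-19 J.
Then E_6 = 6²·E_1 = 36·3.549×10^-19 J = 1.278×10^-17 J.
Converting, E_6 = 1.278×10^-17 J / (1.602×10^-19 J/eV) = 79.8 eV.

E_6 = 79.8 eV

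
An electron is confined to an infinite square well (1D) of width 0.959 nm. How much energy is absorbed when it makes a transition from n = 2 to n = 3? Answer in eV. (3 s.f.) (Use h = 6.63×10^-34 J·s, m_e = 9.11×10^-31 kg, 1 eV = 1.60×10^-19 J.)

|ΔE| = 2.05 eV

E_1 = h²/(8m_eL²) = 6.558×10^-20 J.
|ΔE| = |2² − 3²|·E_1 = 5·6.558×10^-20 J = 3.279×10^-19 J = 2.05 eV.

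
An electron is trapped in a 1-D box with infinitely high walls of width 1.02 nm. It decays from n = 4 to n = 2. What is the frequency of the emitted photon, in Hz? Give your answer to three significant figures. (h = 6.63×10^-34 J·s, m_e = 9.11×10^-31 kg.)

f = 1.05×10^15 Hz

E_1 = h²/(8m_eL²) = 5.797×10^-20 J and ΔE = (4² − 2²)E_1 = 6.956×10^-19 J.
f = ΔE/h = 6.956×10^-19/6.63×10^-34 = 1.05×10^15 Hz.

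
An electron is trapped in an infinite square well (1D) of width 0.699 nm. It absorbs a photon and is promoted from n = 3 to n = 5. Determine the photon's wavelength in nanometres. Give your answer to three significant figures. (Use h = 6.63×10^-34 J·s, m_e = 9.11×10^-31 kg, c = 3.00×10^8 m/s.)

λ = 101 nm

E_1 = h²/(8m_eL²) = 1.234×10^-19 J, so ΔE = (5² − 3²)E_1 = 1.974×10^-18 J.
λ = hc/ΔE = (6.63×10^-34·3.00×10^8)/1.974×10^-18 = 1.01×10^-7 m = 101 nm.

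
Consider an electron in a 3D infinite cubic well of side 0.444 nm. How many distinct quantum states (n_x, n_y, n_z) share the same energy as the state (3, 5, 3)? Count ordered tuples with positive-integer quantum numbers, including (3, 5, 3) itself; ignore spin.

The level has n_x² + n_y² + n_z² = 43. The ordered positive-integer solutions are (3, 3, 5), (3, 5, 3), (5, 3, 3).
That gives 3 states.

degeneracy = 3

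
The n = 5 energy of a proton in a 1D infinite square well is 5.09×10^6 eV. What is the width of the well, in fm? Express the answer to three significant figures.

L = 31.7 fm

From E_n = n²h²/(8m_pL²), L = n·h/√(8m_pE_n).
E_5 = 5.09×10^6 eV = 8.154×10^-13 J, so L = 5·6.626×10^-34/√(8·1.673×10^-27·8.154×10^-13) = 3.17×10^-14 m = 31.7 fm.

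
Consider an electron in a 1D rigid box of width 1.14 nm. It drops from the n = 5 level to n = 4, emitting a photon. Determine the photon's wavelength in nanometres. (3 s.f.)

λ = 476 nm

E_1 = h²/(8m_eL²) = 4.636×10^-20 J, so ΔE = (5² − 4²)E_1 = 4.172×10^-19 J.
λ = hc/ΔE = (6.626×10^-34·2.998×10^8)/4.172×10^-19 = 4.76×10^-7 m = 476 nm.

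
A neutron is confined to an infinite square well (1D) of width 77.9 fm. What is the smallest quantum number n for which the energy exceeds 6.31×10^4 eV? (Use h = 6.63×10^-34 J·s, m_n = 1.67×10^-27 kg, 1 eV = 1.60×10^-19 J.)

n = 2

E_1 = h²/(8m_nL²) = 5.422×10^-15 J = 3.389×10^4 eV.
Need n² > 6.31×10^4/3.389×10^4 = 1.862, i.e. n > 1.365.
The smallest integer satisfying this is n = 2.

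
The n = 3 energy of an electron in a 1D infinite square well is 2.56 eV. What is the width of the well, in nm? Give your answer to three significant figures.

L = 1.15 nm

From E_n = n²h²/(8m_eL²), L = n·h/√(8m_eE_n).
E_3 = 2.56 eV = 4.101×10^-19 J, so L = 3·6.626×10^-34/√(8·9.109×10^-31·4.101×10^-19) = 1.15×10^-9 m = 1.15 nm.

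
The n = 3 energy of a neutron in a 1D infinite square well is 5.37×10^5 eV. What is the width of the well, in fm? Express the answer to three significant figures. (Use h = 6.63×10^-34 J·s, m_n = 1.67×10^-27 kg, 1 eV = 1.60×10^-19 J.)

L = 58.7 fm

From E_n = n²h²/(8m_nL²), L = n·h/√(8m_nE_n).
E_3 = 5.37×10^5 eV = 8.592×10^-14 J, so L = 3·6.63×10^-34/√(8·1.67×10^-27·8.592×10^-14) = 5.87×10^-14 m = 58.7 fm.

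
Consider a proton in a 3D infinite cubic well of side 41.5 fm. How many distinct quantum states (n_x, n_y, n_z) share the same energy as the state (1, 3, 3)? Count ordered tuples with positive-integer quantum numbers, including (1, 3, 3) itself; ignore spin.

The level has n_x² + n_y² + n_z² = 19. The ordered positive-integer solutions are (1, 3, 3), (3, 1, 3), (3, 3, 1).
That gives 3 states.

degeneracy = 3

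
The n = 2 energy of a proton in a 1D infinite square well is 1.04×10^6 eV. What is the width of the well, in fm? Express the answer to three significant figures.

From E_n = n²h²/(8m_pL²), L = n·h/√(8m_pE_n).
E_2 = 1.04×10^6 eV = 1.666×10^-13 J, so L = 2·6.626×10^-34/√(8·1.673×10^-27·1.666×10^-13) = 2.81×10^-14 m = 28.1 fm.

L = 28.1 fm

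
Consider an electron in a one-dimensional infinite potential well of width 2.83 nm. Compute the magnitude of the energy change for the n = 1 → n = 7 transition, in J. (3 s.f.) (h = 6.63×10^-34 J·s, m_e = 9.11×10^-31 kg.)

E_1 = h²/(8m_eL²) = 7.531×10^-21 J.
|ΔE| = |1² − 7²|·E_1 = 48·7.531×10^-21 J = 3.61×10^-19 J.

|ΔE| = 3.61×10^-19 J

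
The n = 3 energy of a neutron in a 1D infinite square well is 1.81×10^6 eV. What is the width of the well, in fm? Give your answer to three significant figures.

From E_n = n²h²/(8m_nL²), L = n·h/√(8m_nE_n).
E_3 = 1.81×10^6 eV = 2.900×10^-13 J, so L = 3·6.626×10^-34/√(8·1.675×10^-27·2.900×10^-13) = 3.19×10^-14 m = 31.9 fm.

L = 31.9 fm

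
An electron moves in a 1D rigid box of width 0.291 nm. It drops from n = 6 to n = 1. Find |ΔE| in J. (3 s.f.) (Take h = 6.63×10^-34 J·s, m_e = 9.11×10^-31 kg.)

E_1 = h²/(8m_eL²) = 7.123×10^-19 J.
|ΔE| = |6² − 1²|·E_1 = 35·7.123×10^-19 J = 2.49×10^-17 J.

|ΔE| = 2.49×10^-17 J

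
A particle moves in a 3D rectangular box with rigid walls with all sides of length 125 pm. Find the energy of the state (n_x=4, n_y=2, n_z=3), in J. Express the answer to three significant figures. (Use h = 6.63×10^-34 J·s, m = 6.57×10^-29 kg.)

E = 1.55×10^-18 J

For a 3D rectangular well E = (h²/8m)·Σ n_i²/L_i² = (6.63×10^-34)²/(8·6.57×10^-29) · [4²/(125 pm)² + 2²/(125 pm)² + 3²/(125 pm)²].
Evaluating gives E = 1.55×10^-18 J.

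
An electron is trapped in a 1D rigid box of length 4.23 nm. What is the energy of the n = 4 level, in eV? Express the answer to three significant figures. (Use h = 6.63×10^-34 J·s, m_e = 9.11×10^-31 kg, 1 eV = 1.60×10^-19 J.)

E_4 = 0.337 eV

For an infinite well E_n = n²h²/(8m_eL²), so E_1 = h²/(8m_eL²) = (6.63×10^-34)²/(8·9.11×10^-31·(4.23×10^-9 m)²) = 3.371×10^-21 J.
Then E_4 = 4²·E_1 = 16·3.371×10^-21 J = 5.394×10^-20 J.
Converting, E_4 = 5.394×10^-20 J / (1.60×10^-19 J/eV) = 0.337 eV.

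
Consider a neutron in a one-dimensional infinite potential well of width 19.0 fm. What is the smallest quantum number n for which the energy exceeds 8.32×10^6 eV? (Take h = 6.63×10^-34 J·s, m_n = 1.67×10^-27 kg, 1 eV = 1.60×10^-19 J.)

n = 4

E_1 = h²/(8m_nL²) = 9.114×10^-14 J = 5.696×10^5 eV.
Need n² > 8.32×10^6/5.696×10^5 = 14.61, i.e. n > 3.822.
The smallest integer satisfying this is n = 4.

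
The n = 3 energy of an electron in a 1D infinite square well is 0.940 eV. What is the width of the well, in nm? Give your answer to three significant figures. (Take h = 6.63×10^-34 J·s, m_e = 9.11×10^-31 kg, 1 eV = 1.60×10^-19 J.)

From E_n = n²h²/(8m_eL²), L = n·h/√(8m_eE_n).
E_3 = 0.940 eV = 1.504×10^-19 J, so L = 3·6.63×10^-34/√(8·9.11×10^-31·1.504×10^-19) = 1.90×10^-9 m = 1.90 nm.

L = 1.90 nm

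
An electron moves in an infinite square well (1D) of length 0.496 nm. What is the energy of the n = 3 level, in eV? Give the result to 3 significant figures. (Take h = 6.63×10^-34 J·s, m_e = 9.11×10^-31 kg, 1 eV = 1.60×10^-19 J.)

For an infinite well E_n = n²h²/(8m_eL²), so E_1 = h²/(8m_eL²) = (6.63×10^-34)²/(8·9.11×10^-31·(4.96×10^-10 m)²) = 2.452×10^-19 J.
Then E_3 = 3²·E_1 = 9·2.452×10^-19 J = 2.207×10^-18 J.
Converting, E_3 = 2.207×10^-18 J / (1.60×10^-19 J/eV) = 13.8 eV.

E_3 = 13.8 eV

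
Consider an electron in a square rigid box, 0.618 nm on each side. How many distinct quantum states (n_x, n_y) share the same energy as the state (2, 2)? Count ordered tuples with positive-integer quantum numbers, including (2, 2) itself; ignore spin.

The level has n_x² + n_y² = 8. The ordered positive-integer solutions are (2, 2).
That gives 1 state.

degeneracy = 1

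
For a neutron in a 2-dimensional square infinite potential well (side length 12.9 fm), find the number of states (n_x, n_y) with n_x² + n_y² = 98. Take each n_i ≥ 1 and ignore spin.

degeneracy = 1

The level has n_x² + n_y² = 98. The ordered positive-integer solutions are (7, 7).
That gives 1 state.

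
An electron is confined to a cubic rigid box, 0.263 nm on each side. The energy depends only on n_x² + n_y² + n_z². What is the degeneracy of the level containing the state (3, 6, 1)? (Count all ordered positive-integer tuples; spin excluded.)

The level has n_x² + n_y² + n_z² = 46. The ordered positive-integer solutions are (1, 3, 6), (1, 6, 3), (3, 1, 6), (3, 6, 1), (6, 1, 3), (6, 3, 1).
That gives 6 states.

degeneracy = 6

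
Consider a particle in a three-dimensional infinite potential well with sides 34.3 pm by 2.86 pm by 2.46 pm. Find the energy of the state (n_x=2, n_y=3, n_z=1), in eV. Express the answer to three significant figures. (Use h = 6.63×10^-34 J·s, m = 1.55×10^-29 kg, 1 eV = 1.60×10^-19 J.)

E = 2.81×10^4 eV

For a 3D rectangular well E = (h²/8m)·Σ n_i²/L_i² = (6.63×10^-34)²/(8·1.55×10^-29) · [2²/(34.3 pm)² + 3²/(2.86 pm)² + 1²/(2.46 pm)²].
Evaluating gives E = 4.498×10^-15 J = 2.81×10^4 eV.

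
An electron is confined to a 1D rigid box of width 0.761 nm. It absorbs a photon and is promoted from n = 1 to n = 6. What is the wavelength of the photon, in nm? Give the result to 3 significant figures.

λ = 54.6 nm

E_1 = h²/(8m_eL²) = 1.040×10^-19 J, so ΔE = (6² − 1²)E_1 = 3.640×10^-18 J.
λ = hc/ΔE = (6.626×10^-34·2.998×10^8)/3.640×10^-18 = 5.46×10^-8 m = 54.6 nm.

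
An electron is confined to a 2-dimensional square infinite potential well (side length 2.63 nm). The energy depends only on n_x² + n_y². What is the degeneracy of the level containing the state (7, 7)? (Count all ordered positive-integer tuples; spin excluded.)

The level has n_x² + n_y² = 98. The ordered positive-integer solutions are (7, 7).
That gives 1 state.

degeneracy = 1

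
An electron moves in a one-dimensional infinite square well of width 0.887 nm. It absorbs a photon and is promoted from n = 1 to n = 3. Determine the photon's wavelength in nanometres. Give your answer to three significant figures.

E_1 = h²/(8m_eL²) = 7.658×10^-20 J, so ΔE = (3² − 1²)E_1 = 6.126×10^-19 J.
λ = hc/ΔE = (6.626×10^-34·2.998×10^8)/6.126×10^-19 = 3.24×10^-7 m = 324 nm.

λ = 324 nm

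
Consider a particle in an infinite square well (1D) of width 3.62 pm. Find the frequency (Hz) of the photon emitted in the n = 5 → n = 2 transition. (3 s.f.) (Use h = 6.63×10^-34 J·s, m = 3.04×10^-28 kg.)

f = 4.37×10^17 Hz

E_1 = h²/(8mL²) = 1.379×10^-17 J and ΔE = (5² − 2²)E_1 = 2.896×10^-16 J.
f = ΔE/h = 2.896×10^-16/6.63×10^-34 = 4.37×10^17 Hz.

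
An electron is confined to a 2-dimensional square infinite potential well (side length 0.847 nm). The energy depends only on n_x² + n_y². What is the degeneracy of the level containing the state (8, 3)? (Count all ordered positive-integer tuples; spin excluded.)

The level has n_x² + n_y² = 73. The ordered positive-integer solutions are (3, 8), (8, 3).
That gives 2 states.

degeneracy = 2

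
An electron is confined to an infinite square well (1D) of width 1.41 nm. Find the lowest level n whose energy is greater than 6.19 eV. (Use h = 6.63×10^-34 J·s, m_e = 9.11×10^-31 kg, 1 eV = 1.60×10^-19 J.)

E_1 = h²/(8m_eL²) = 3.034×10^-20 J = 0.1896 eV.
Need n² > 6.19/0.1896 = 32.65, i.e. n > 5.714.
The smallest integer satisfying this is n = 6.

n = 6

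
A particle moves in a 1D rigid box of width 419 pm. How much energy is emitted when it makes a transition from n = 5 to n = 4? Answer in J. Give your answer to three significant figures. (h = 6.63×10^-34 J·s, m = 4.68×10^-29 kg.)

|ΔE| = 6.02×10^-20 J

E_1 = h²/(8mL²) = 6.687×10^-21 J.
|ΔE| = |5² − 4²|·E_1 = 9·6.687×10^-21 J = 6.02×10^-20 J.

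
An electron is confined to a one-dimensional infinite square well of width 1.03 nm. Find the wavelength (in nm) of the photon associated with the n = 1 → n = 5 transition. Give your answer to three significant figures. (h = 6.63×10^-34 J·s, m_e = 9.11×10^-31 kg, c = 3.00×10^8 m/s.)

λ = 146 nm

E_1 = h²/(8m_eL²) = 5.685×10^-20 J, so ΔE = (5² − 1²)E_1 = 1.364×10^-18 J.
λ = hc/ΔE = (6.63×10^-34·3.00×10^8)/1.364×10^-18 = 1.46×10^-7 m = 146 nm.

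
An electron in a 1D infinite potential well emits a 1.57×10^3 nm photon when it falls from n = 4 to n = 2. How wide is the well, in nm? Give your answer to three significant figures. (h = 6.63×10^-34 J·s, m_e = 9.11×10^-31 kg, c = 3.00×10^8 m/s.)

L = 2.39 nm

The photon carries ΔE = hc/λ = 6.63×10^-34·3.00×10^8/1.57×10^-6 m = 1.267×10^-19 J.
Since ΔE = (4² − 2²)E_1, E_1 = 1.056×10^-20 J, and L = h/√(8m_eE_1) = 2.39×10^-9 m = 2.39 nm.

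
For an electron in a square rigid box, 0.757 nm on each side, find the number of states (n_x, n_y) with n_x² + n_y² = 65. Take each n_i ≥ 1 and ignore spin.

degeneracy = 4

The level has n_x² + n_y² = 65. The ordered positive-integer solutions are (1, 8), (4, 7), (7, 4), (8, 1).
That gives 4 states.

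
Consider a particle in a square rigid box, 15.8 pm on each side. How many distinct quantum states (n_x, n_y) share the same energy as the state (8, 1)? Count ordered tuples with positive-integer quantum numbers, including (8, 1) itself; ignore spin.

degeneracy = 4

The level has n_x² + n_y² = 65. The ordered positive-integer solutions are (1, 8), (4, 7), (7, 4), (8, 1).
That gives 4 states.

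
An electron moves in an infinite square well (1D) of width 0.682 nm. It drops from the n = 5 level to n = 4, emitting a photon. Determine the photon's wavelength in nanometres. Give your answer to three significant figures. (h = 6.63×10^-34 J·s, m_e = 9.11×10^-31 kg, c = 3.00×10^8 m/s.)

λ = 170 nm

E_1 = h²/(8m_eL²) = 1.297×10^-19 J, so ΔE = (5² − 4²)E_1 = 1.167×10^-18 J.
λ = hc/ΔE = (6.63×10^-34·3.00×10^8)/1.167×10^-18 = 1.70×10^-7 m = 170 nm.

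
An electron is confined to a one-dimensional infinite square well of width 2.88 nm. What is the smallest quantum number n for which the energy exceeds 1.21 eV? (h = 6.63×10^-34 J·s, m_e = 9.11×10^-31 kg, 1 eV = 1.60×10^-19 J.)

n = 6

E_1 = h²/(8m_eL²) = 7.272×10^-21 J = 0.04545 eV.
Need n² > 1.21/0.04545 = 26.62, i.e. n > 5.159.
The smallest integer satisfying this is n = 6.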